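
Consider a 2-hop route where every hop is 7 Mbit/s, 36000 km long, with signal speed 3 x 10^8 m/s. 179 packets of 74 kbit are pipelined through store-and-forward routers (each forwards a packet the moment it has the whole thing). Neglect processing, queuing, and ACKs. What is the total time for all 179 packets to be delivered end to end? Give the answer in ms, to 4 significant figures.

Per-hop transmission t_tx = L/R = 74000/7000000 = 10.5714 ms.
Per-hop propagation t_prop = 36000000/300000000 = 120 ms.
Pipeline fill: first packet needs 2·t_tx to clear all hops; remaining 178 packets each add one t_tx.
Total = (2+179-1)·t_tx + 2·t_prop = 180·10.5714 + 2·120 = 2143 ms.

2143 ms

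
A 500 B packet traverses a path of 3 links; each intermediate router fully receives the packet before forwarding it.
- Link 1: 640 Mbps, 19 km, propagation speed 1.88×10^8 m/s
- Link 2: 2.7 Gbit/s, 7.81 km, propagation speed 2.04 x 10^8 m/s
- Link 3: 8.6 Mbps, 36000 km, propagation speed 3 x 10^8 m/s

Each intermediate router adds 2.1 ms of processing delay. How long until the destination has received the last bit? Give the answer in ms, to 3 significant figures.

125 ms

L = 500 × 8 = 4000 bits.
Transmission delays (L/R per hop): 0.00625, 0.00148148, 0.465116 ms; sum = 0.472848 ms.
Propagation delays (d/s per hop): 0.101064, 0.0382843, 120 ms; sum = 120.139 ms.
Processing at 2 router(s): 2 × 2.1 ms = 4.2 ms.
End-to-end = 125 ms.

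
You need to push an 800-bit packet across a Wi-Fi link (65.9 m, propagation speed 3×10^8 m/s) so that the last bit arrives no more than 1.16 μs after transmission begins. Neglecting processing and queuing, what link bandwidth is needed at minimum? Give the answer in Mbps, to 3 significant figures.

851 Mbps

Propagation delay = 65.9 / 300000000 = 0.219667 μs.
Transmission budget = 1.16 − 0.219667 = 0.940333 μs.
R ≥ L / t_tx = 800 bits / 9.40333e-07 s = 851 Mbps.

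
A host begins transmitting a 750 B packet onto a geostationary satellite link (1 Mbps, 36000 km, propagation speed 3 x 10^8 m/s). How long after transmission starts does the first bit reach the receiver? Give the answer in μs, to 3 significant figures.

120000 μs

First bit experiences only propagation delay: d/s = 36000000/300000000 = 120000 μs.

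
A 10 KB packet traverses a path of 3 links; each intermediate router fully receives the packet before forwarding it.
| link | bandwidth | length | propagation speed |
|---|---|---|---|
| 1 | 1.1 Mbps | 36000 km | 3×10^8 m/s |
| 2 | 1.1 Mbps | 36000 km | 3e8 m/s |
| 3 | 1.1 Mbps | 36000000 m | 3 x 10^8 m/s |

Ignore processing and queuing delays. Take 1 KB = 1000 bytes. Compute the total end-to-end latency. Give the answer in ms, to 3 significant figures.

578 ms

L = 80000 bits.
Transmission delay per hop = L/R = 80000/1100000 = 72.7273 ms; 3 hops → 218.182 ms.
Propagation delays (d/s per hop): 120, 120, 120 ms; sum = 360 ms.
End-to-end = 578 ms.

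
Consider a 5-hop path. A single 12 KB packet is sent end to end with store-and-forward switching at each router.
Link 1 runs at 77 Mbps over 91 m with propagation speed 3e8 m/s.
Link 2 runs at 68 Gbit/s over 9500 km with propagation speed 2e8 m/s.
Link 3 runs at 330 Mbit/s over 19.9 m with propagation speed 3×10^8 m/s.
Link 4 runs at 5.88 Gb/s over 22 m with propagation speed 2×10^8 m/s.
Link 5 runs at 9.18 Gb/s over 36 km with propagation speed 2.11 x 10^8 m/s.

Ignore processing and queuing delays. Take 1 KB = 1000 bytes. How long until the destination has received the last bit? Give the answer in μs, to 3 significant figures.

L = 96000 bits.
Transmission delays (L/R per hop): 1246.75, 1.41176, 290.909, 16.3265, 10.4575 μs; sum = 1565.86 μs.
Propagation delays (d/s per hop): 0.303333, 47500, 0.0663333, 0.11, 170.616 μs; sum = 47671.1 μs.
End-to-end = 49200 μs.

49200 μs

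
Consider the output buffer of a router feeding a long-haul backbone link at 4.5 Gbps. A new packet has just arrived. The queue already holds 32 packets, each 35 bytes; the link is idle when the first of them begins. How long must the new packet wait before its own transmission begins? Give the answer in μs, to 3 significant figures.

Each queued packet: L/R = 280/4500000000 = 0.0622222 μs.
32 queued → 1.99111 μs.
Queuing delay = 1.99 μs.

1.99 μs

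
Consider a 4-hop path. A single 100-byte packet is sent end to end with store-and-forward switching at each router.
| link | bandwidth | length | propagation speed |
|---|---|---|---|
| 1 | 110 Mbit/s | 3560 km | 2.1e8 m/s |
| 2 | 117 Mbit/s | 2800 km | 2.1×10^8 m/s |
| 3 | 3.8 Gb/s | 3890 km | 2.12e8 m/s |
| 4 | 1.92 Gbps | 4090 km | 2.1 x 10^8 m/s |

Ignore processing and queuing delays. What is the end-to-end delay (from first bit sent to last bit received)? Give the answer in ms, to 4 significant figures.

L = 100 × 8 = 800 bits.
Transmission delays (L/R per hop): 0.00727273, 0.00683761, 0.000210526, 0.000416667 ms; sum = 0.0147375 ms.
Propagation delays (d/s per hop): 16.9524, 13.3333, 18.3491, 19.4762 ms; sum = 68.111 ms.
End-to-end = 68.13 ms.

68.13 ms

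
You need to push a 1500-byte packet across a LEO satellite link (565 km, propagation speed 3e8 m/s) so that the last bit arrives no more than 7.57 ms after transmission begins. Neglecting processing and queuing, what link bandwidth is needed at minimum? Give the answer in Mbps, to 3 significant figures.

2.11 Mbps

L = 12000 bits.
Propagation delay = 565000 / 300000000 = 1.88333 ms.
Transmission budget = 7.57 − 1.88333 = 5.68667 ms.
R ≥ L / t_tx = 12000 bits / 0.00568667 s = 2.11 Mbps.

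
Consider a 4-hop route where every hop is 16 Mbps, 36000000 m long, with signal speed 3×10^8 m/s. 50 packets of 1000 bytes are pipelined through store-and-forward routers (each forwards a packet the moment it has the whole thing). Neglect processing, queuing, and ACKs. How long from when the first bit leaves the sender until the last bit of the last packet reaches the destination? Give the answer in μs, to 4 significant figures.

506500 μs

Per-hop transmission t_tx = L/R = 8000/16000000 = 500 μs.
Per-hop propagation t_prop = 36000000/300000000 = 120000 μs.
Pipeline fill: first packet needs 4·t_tx to clear all hops; remaining 49 packets each add one t_tx.
Total = (4+50-1)·t_tx + 4·t_prop = 53·500 + 4·120000 = 506500 μs.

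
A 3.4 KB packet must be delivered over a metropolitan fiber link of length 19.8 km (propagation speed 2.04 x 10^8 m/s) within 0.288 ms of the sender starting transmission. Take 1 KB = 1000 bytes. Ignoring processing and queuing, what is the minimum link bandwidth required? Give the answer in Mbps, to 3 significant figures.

142 Mbps

L = 27200 bits.
Propagation delay = 19800 / 204000000 = 0.0970588 ms.
Transmission budget = 0.288 − 0.0970588 = 0.190941 ms.
R ≥ L / t_tx = 27200 bits / 0.000190941 s = 142 Mbps.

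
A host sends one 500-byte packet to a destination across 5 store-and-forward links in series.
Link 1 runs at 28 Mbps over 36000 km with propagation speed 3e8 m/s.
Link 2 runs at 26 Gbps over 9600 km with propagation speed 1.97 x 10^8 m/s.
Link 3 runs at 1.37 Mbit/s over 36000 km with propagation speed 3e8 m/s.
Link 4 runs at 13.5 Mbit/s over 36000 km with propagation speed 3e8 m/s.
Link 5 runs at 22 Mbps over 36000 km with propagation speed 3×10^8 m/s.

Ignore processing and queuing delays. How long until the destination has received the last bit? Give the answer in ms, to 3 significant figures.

L = 500 × 8 = 4000 bits.
Transmission delays (L/R per hop): 0.142857, 0.000153846, 2.91971, 0.296296, 0.181818 ms; sum = 3.54083 ms.
Propagation delays (d/s per hop): 120, 48.731, 120, 120, 120 ms; sum = 528.731 ms.
End-to-end = 532 ms.

532 ms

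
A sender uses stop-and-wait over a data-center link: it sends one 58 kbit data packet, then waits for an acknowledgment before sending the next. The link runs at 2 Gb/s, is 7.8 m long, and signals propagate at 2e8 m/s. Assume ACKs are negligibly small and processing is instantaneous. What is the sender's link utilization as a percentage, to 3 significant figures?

t_tx = L/R = 58000/2000000000 = 2.9e-05 s.
t_prop = 7.8/200000000 = 3.9e-08 s; RTT = 7.8e-08 s.
Cycle = t_tx + RTT = 2.9078e-05 s.
Utilization = t_tx / cycle = 2.9e-05/2.9078e-05 = 99.7 %.

99.7 %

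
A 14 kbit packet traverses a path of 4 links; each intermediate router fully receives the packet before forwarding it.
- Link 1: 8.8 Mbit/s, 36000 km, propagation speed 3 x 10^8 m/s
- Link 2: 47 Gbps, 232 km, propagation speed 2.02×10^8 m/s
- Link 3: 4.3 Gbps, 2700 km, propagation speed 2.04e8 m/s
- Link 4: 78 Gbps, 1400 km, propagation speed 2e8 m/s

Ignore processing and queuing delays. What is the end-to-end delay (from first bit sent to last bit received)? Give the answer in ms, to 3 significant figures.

L = 14000 bits.
Transmission delays (L/R per hop): 1.59091, 0.000297872, 0.00325581, 0.000179487 ms; sum = 1.59464 ms.
Propagation delays (d/s per hop): 120, 1.14851, 13.2353, 7 ms; sum = 141.384 ms.
End-to-end = 143 ms.

143 ms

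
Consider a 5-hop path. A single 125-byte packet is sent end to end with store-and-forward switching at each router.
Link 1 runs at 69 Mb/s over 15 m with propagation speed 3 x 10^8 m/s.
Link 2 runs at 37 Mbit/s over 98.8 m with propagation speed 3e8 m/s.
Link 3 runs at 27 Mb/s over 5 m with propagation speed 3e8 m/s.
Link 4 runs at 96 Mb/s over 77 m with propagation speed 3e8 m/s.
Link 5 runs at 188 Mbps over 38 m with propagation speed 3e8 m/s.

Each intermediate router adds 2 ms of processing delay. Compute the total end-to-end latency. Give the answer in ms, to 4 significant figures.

L = 125 × 8 = 1000 bits.
Transmission delays (L/R per hop): 0.0144928, 0.027027, 0.037037, 0.0104167, 0.00531915 ms; sum = 0.0942926 ms.
Propagation delays (d/s per hop): 5e-05, 0.000329333, 1.66667e-05, 0.000256667, 0.000126667 ms; sum = 0.000779333 ms.
Processing at 4 router(s): 4 × 2 ms = 8 ms.
End-to-end = 8.095 ms.

8.095 ms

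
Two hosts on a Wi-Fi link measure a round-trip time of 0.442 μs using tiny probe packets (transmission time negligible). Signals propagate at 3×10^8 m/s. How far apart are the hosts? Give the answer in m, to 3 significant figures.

66.3 m

One-way propagation = RTT/2 = 0.221 μs.
d = s × t = 300000000 × 2.21e-07 = 66.3 m.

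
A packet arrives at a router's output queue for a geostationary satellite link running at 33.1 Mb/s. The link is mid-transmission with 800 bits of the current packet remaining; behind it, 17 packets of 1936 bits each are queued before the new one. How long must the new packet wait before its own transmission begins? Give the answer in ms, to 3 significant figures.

1.02 ms

Each queued packet: L/R = 1936/33100000 = 0.0584894 ms.
17 queued → 0.99432 ms.
Plus remaining 800 bits of current packet: 0.0241692 ms.
Queuing delay = 1.02 ms.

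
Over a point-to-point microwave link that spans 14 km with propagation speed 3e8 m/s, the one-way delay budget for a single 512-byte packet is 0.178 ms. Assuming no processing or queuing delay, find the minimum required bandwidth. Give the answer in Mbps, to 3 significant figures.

L = 4096 bits.
Propagation delay = 14000 / 300000000 = 0.0466667 ms.
Transmission budget = 0.178 − 0.0466667 = 0.131333 ms.
R ≥ L / t_tx = 4096 bits / 0.000131333 s = 31.2 Mbps.

31.2 Mbps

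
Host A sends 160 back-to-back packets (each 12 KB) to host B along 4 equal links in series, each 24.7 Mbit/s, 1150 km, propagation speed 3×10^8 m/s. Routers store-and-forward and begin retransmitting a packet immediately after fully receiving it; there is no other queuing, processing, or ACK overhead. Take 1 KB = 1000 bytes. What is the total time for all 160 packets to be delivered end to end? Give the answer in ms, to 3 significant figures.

Per-hop transmission t_tx = L/R = 96000/24700000 = 3.88664 ms.
Per-hop propagation t_prop = 1150000/300000000 = 3.83333 ms.
Pipeline fill: first packet needs 4·t_tx to clear all hops; remaining 159 packets each add one t_tx.
Total = (4+160-1)·t_tx + 4·t_prop = 163·3.88664 + 4·3.83333 = 649 ms.

649 ms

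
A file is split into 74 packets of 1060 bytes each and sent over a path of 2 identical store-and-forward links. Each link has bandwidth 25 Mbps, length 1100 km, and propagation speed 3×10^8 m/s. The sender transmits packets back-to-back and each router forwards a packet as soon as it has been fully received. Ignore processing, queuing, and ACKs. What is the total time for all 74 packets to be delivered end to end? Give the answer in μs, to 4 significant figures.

32770 μs

Per-hop transmission t_tx = L/R = 8480/25000000 = 339.2 μs.
Per-hop propagation t_prop = 1100000/300000000 = 3666.67 μs.
Pipeline fill: first packet needs 2·t_tx to clear all hops; remaining 73 packets each add one t_tx.
Total = (2+74-1)·t_tx + 2·t_prop = 75·339.2 + 2·3666.67 = 32770 μs.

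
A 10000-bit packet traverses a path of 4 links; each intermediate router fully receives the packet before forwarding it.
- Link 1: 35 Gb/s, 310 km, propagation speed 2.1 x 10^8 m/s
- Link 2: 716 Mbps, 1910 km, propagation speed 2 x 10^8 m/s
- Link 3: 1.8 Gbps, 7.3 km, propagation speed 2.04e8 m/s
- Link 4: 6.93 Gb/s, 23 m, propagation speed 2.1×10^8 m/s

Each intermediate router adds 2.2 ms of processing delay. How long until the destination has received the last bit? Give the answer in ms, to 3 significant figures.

17.7 ms

Transmission delays (L/R per hop): 0.000285714, 0.0139665, 0.00555556, 0.001443 ms; sum = 0.0212508 ms.
Propagation delays (d/s per hop): 1.47619, 9.55, 0.0357843, 0.000109524 ms; sum = 11.0621 ms.
Processing at 3 router(s): 3 × 2.2 ms = 6.6 ms.
End-to-end = 17.7 ms.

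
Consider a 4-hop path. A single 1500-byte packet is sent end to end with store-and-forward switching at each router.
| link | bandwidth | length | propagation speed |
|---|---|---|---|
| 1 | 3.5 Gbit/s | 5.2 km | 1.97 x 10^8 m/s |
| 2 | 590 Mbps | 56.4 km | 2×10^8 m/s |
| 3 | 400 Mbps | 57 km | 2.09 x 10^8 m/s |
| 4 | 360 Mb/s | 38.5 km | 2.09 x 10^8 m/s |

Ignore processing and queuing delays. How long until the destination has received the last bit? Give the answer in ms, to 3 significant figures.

0.852 ms

L = 1500 × 8 = 12000 bits.
Transmission delays (L/R per hop): 0.00342857, 0.020339, 0.03, 0.0333333 ms; sum = 0.0871009 ms.
Propagation delays (d/s per hop): 0.0263959, 0.282, 0.272727, 0.184211 ms; sum = 0.765334 ms.
End-to-end = 0.852 ms.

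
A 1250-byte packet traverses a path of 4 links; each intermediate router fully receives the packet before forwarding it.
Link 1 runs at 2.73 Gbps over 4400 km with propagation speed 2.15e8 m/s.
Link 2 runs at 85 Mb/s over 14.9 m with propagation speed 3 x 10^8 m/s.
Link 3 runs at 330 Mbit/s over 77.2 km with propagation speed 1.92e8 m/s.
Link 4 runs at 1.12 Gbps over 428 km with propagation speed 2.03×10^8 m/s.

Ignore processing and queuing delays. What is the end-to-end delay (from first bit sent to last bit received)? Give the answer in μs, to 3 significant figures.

23100 μs

L = 1250 × 8 = 10000 bits.
Transmission delays (L/R per hop): 3.663, 117.647, 30.303, 8.92857 μs; sum = 160.542 μs.
Propagation delays (d/s per hop): 20465.1, 0.0496667, 402.083, 2108.37 μs; sum = 22975.6 μs.
End-to-end = 23100 μs.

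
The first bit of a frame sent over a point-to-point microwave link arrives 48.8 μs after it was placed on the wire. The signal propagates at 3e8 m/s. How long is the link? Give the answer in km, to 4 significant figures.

d = s × t_prop = 300000000 × 4.88e-05 = 14.64 km.

14.64 km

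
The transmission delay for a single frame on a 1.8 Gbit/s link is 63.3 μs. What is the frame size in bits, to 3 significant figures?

114000 bits

L = R × t_tx = 1800000000 b/s × 6.33e-05 s = 113940 bits.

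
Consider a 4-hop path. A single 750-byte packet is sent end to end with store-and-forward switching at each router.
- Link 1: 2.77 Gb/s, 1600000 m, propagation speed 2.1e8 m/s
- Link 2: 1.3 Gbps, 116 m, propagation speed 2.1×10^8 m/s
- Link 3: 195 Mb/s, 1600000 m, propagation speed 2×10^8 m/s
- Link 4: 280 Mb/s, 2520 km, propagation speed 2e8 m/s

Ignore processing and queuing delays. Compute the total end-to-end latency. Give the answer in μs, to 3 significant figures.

28300 μs

L = 750 × 8 = 6000 bits.
Transmission delays (L/R per hop): 2.16606, 4.61538, 30.7692, 21.4286 μs; sum = 58.9793 μs.
Propagation delays (d/s per hop): 7619.05, 0.552381, 8000, 12600 μs; sum = 28219.6 μs.
End-to-end = 28300 μs.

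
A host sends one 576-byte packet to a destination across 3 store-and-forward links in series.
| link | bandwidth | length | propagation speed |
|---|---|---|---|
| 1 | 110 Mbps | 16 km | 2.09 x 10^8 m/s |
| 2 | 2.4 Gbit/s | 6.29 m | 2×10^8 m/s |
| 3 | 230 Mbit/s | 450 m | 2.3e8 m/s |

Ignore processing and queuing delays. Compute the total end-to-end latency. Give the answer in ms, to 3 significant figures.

0.142 ms

L = 576 × 8 = 4608 bits.
Transmission delays (L/R per hop): 0.0418909, 0.00192, 0.0200348 ms; sum = 0.0638457 ms.
Propagation delays (d/s per hop): 0.076555, 3.145e-05, 0.00195652 ms; sum = 0.078543 ms.
End-to-end = 0.142 ms.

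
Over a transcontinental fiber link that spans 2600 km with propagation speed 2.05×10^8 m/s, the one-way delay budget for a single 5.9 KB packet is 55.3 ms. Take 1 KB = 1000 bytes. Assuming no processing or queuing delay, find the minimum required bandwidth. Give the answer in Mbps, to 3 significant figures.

1.11 Mbps

L = 47200 bits.
Propagation delay = 2600000 / 2.05e+08 = 12.6829 ms.
Transmission budget = 55.3 − 12.6829 = 42.6171 ms.
R ≥ L / t_tx = 47200 bits / 0.0426171 s = 1.11 Mbps.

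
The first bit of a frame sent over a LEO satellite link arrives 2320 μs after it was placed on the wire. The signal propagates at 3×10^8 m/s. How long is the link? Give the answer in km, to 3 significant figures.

696 km

d = s × t_prop = 300000000 × 0.00232 = 696 km.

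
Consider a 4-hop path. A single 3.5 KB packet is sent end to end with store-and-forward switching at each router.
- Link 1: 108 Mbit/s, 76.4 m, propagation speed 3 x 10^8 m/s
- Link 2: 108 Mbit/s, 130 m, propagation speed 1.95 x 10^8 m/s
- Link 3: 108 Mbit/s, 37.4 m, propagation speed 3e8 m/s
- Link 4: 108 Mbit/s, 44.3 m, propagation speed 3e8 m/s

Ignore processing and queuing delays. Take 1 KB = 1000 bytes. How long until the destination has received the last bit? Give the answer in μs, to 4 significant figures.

L = 28000 bits.
Transmission delay per hop = L/R = 28000/108000000 = 259.259 μs; 4 hops → 1037.04 μs.
Propagation delays (d/s per hop): 0.254667, 0.666667, 0.124667, 0.147667 μs; sum = 1.19367 μs.
End-to-end = 1038 μs.

1038 μs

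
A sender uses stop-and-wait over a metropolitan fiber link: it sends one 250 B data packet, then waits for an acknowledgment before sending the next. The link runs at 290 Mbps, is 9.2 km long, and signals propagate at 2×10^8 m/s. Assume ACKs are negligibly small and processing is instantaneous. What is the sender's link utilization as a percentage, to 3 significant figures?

6.97 %

t_tx = L/R = 2000/290000000 = 6.89655e-06 s.
t_prop = 9200/200000000 = 4.6e-05 s; RTT = 9.2e-05 s.
Cycle = t_tx + RTT = 9.88966e-05 s.
Utilization = t_tx / cycle = 6.89655e-06/9.88966e-05 = 6.97 %.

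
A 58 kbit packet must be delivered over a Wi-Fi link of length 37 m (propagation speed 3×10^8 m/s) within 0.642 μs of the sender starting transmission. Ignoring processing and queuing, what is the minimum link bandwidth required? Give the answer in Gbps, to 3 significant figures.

112 Gbps

Propagation delay = 37 / 300000000 = 0.123333 μs.
Transmission budget = 0.642 − 0.123333 = 0.518667 μs.
R ≥ L / t_tx = 58000 bits / 5.18667e-07 s = 112 Gbps.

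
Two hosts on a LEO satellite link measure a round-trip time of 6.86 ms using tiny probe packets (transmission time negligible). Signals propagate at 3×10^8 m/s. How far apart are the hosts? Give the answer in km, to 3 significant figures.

One-way propagation = RTT/2 = 3.43 ms.
d = s × t = 300000000 × 0.00343 = 1030 km.

1030 km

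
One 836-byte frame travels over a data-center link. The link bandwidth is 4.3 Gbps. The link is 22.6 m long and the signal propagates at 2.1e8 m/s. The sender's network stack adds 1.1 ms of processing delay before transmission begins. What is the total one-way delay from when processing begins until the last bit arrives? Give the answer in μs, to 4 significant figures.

1102 μs

L = 836 × 8 = 6688 bits.
Transmission delay = L/R = 6688 / 4300000000 = 1.55535 μs.
Propagation delay = d/s = 22.6 m / 210000000 m/s = 0.107619 μs.
Plus processing delay 1.1 ms = 1100 μs.
Total = 1102 μs.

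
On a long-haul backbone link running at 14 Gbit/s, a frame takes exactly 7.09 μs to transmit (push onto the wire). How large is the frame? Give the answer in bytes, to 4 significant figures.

12410 bytes

L = R × t_tx = 14000000000 b/s × 7.09e-06 s = 99260 bits.
In bytes: 99260 / 8 = 12410 bytes.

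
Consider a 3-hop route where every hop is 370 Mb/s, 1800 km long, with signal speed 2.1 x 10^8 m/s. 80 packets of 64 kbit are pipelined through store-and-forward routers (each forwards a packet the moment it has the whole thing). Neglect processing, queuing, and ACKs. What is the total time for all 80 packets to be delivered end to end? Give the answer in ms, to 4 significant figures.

39.90 ms

Per-hop transmission t_tx = L/R = 64000/370000000 = 0.172973 ms.
Per-hop propagation t_prop = 1800000/210000000 = 8.57143 ms.
Pipeline fill: first packet needs 3·t_tx to clear all hops; remaining 79 packets each add one t_tx.
Total = (3+80-1)·t_tx + 3·t_prop = 82·0.172973 + 3·8.57143 = 39.90 ms.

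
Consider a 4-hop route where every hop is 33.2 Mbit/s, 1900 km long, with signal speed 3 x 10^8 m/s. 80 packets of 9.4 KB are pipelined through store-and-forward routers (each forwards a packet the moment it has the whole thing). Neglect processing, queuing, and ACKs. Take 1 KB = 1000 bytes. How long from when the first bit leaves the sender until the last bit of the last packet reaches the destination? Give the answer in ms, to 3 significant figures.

Per-hop transmission t_tx = L/R = 75200/3.32e+07 = 2.26506 ms.
Per-hop propagation t_prop = 1900000/300000000 = 6.33333 ms.
Pipeline fill: first packet needs 4·t_tx to clear all hops; remaining 79 packets each add one t_tx.
Total = (4+80-1)·t_tx + 4·t_prop = 83·2.26506 + 4·6.33333 = 213 ms.

213 ms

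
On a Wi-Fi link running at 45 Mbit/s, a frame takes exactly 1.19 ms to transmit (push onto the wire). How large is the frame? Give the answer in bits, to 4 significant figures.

53550 bits

L = R × t_tx = 45000000 b/s × 0.00119 s = 53550 bits.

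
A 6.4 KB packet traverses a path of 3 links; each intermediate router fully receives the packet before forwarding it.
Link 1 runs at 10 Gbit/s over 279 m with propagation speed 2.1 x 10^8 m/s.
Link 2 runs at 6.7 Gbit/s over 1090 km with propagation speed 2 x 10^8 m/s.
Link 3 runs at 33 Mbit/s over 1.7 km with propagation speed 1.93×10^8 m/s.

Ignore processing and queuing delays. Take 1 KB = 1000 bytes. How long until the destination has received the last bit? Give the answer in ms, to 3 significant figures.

L = 51200 bits.
Transmission delays (L/R per hop): 0.00512, 0.00764179, 1.55152 ms; sum = 1.56428 ms.
Propagation delays (d/s per hop): 0.00132857, 5.45, 0.00880829 ms; sum = 5.46014 ms.
End-to-end = 7.02 ms.

7.02 ms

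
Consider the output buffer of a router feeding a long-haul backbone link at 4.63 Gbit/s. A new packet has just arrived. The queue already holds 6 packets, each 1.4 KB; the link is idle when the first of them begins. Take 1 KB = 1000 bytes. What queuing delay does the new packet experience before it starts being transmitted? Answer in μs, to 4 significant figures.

14.51 μs

Each queued packet: L/R = 11200/4630000000 = 2.41901 μs.
6 queued → 14.514 μs.
Queuing delay = 14.51 μs.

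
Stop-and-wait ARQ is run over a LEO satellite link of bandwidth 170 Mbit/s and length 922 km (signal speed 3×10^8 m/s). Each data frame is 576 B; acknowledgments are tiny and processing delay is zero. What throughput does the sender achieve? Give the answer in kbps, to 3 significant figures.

t_tx = L/R = 4608/170000000 = 2.71059e-05 s.
t_prop = 922000/300000000 = 0.00307333 s; RTT = 0.00614667 s.
Cycle = t_tx + RTT = 0.00617377 s.
Throughput = L / cycle = 4608 / 0.00617377 = 746 kbps.

746 kbps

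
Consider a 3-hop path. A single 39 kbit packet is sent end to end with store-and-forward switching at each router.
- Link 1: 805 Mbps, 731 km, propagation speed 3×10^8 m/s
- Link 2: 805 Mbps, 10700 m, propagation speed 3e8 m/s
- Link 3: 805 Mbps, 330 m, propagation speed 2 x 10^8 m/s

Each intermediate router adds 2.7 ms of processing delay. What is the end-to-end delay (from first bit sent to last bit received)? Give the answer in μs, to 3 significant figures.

8020 μs

L = 39000 bits.
Transmission delay per hop = L/R = 39000/805000000 = 48.4472 μs; 3 hops → 145.342 μs.
Propagation delays (d/s per hop): 2436.67, 35.6667, 1.65 μs; sum = 2473.98 μs.
Processing at 2 router(s): 2 × 2.7 ms = 5400 μs.
End-to-end = 8020 μs.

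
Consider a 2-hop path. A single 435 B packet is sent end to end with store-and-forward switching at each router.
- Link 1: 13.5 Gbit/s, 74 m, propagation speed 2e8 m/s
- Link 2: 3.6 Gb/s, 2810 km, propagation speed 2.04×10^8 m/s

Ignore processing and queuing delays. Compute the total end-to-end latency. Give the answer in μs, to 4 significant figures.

13780 μs

L = 435 × 8 = 3480 bits.
Transmission delays (L/R per hop): 0.257778, 0.966667 μs; sum = 1.22444 μs.
Propagation delays (d/s per hop): 0.37, 13774.5 μs; sum = 13774.9 μs.
End-to-end = 13780 μs.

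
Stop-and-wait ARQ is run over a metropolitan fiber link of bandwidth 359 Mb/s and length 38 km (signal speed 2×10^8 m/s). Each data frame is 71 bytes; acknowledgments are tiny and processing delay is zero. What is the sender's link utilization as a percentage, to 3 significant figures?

0.415 %

t_tx = L/R = 568/359000000 = 1.58217e-06 s.
t_prop = 38000/200000000 = 0.00019 s; RTT = 0.00038 s.
Cycle = t_tx + RTT = 0.000381582 s.
Utilization = t_tx / cycle = 1.58217e-06/0.000381582 = 0.415 %.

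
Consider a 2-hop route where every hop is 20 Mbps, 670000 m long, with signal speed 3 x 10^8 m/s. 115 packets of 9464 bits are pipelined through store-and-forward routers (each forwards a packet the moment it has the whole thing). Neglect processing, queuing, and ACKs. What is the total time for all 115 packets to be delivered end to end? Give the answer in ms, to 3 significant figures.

59.4 ms

Per-hop transmission t_tx = L/R = 9464/20000000 = 0.4732 ms.
Per-hop propagation t_prop = 670000/300000000 = 2.23333 ms.
Pipeline fill: first packet needs 2·t_tx to clear all hops; remaining 114 packets each add one t_tx.
Total = (2+115-1)·t_tx + 2·t_prop = 116·0.4732 + 2·2.23333 = 59.4 ms.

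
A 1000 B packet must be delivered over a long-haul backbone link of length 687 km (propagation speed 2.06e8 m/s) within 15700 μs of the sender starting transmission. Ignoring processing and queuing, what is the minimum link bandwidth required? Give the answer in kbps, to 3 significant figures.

647 kbps

L = 8000 bits.
Propagation delay = 687000 / 206000000 = 3334.95 μs.
Transmission budget = 15700 − 3334.95 = 12365 μs.
R ≥ L / t_tx = 8000 bits / 0.012365 s = 647 kbps.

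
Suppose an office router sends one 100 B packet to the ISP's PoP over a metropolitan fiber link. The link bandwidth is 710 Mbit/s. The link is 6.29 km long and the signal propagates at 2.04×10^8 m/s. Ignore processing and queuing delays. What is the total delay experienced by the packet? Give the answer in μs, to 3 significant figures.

32.0 μs

L = 100 × 8 = 800 bits.
Transmission delay = L/R = 800 / 710000000 = 1.12676 μs.
Propagation delay = d/s = 6290 m / 204000000 m/s = 30.8333 μs.
Total = 32.0 μs.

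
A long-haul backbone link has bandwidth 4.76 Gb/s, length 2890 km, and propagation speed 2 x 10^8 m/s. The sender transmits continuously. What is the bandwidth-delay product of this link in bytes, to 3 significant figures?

8600000 bytes

Propagation delay = 2890000 / 200000000 = 0.01445 s.
BDP = R × t_prop = 4760000000 × 0.01445 = 68782000 bits.
In bytes: 68782000/8 = 8600000 bytes.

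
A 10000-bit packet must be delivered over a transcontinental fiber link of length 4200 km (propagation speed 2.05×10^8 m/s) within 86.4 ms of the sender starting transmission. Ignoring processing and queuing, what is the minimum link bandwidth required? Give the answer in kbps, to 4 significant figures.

Propagation delay = 4200000 / 2.05e+08 = 20.4878 ms.
Transmission budget = 86.4 − 20.4878 = 65.9122 ms.
R ≥ L / t_tx = 10000 bits / 0.0659122 s = 151.7 kbps.

151.7 kbps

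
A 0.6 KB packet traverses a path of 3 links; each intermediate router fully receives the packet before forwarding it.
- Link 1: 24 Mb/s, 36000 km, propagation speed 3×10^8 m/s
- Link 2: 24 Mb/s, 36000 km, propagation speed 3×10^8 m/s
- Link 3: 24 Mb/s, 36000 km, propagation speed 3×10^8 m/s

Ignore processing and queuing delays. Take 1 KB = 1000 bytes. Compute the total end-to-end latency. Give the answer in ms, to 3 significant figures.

L = 4800 bits.
Transmission delay per hop = L/R = 4800/24000000 = 0.2 ms; 3 hops → 0.6 ms.
Propagation delays (d/s per hop): 120, 120, 120 ms; sum = 360 ms.
End-to-end = 361 ms.

361 ms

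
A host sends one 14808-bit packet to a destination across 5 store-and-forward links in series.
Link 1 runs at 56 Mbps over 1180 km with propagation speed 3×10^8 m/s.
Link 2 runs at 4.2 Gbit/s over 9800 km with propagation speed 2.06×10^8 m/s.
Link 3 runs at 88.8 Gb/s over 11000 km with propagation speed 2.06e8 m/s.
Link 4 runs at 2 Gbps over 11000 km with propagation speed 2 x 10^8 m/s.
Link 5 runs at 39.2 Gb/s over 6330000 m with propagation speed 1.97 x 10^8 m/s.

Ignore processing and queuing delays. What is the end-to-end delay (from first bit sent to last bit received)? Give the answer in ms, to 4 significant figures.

Transmission delays (L/R per hop): 0.264429, 0.00352571, 0.000166757, 0.007404, 0.000377755 ms; sum = 0.275903 ms.
Propagation delays (d/s per hop): 3.93333, 47.5728, 53.3981, 55, 32.132 ms; sum = 192.036 ms.
End-to-end = 192.3 ms.

192.3 ms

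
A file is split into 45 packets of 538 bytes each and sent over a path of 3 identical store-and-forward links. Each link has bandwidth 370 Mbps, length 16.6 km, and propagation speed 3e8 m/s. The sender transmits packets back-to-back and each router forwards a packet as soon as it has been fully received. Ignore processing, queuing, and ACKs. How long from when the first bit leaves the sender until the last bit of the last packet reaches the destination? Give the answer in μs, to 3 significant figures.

Per-hop transmission t_tx = L/R = 4304/370000000 = 11.6324 μs.
Per-hop propagation t_prop = 16600/300000000 = 55.3333 μs.
Pipeline fill: first packet needs 3·t_tx to clear all hops; remaining 44 packets each add one t_tx.
Total = (3+45-1)·t_tx + 3·t_prop = 47·11.6324 + 3·55.3333 = 713 μs.

713 μs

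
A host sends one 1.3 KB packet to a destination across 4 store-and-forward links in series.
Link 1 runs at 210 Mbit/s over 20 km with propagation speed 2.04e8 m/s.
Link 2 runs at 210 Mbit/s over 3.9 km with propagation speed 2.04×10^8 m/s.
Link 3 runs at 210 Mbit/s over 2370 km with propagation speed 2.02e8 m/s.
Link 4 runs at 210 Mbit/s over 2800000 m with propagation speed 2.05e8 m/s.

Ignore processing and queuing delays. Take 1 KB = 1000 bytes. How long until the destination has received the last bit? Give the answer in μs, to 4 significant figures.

25710 μs

L = 10400 bits.
Transmission delay per hop = L/R = 10400/210000000 = 49.5238 μs; 4 hops → 198.095 μs.
Propagation delays (d/s per hop): 98.0392, 19.1176, 11732.7, 13658.5 μs; sum = 25508.4 μs.
End-to-end = 25710 μs.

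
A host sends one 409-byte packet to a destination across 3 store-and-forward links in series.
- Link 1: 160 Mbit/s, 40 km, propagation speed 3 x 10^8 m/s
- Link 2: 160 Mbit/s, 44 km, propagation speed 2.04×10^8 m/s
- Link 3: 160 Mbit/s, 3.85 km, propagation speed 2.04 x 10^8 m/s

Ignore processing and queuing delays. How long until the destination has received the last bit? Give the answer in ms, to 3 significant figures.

L = 409 × 8 = 3272 bits.
Transmission delay per hop = L/R = 3272/160000000 = 0.02045 ms; 3 hops → 0.06135 ms.
Propagation delays (d/s per hop): 0.133333, 0.215686, 0.0188725 ms; sum = 0.367892 ms.
End-to-end = 0.429 ms.

0.429 ms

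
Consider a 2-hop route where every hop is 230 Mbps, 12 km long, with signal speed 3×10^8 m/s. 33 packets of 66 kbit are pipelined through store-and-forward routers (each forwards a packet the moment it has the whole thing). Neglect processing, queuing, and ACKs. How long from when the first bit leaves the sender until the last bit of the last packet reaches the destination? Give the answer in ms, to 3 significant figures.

9.84 ms

Per-hop transmission t_tx = L/R = 66000/230000000 = 0.286957 ms.
Per-hop propagation t_prop = 12000/300000000 = 0.04 ms.
Pipeline fill: first packet needs 2·t_tx to clear all hops; remaining 32 packets each add one t_tx.
Total = (2+33-1)·t_tx + 2·t_prop = 34·0.286957 + 2·0.04 = 9.84 ms.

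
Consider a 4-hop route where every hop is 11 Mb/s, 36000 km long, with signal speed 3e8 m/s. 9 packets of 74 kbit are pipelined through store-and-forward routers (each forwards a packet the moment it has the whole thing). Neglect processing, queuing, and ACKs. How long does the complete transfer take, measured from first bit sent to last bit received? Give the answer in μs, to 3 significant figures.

Per-hop transmission t_tx = L/R = 74000/11000000 = 6727.27 μs.
Per-hop propagation t_prop = 36000000/300000000 = 120000 μs.
Pipeline fill: first packet needs 4·t_tx to clear all hops; remaining 8 packets each add one t_tx.
Total = (4+9-1)·t_tx + 4·t_prop = 12·6727.27 + 4·120000 = 561000 μs.

561000 μs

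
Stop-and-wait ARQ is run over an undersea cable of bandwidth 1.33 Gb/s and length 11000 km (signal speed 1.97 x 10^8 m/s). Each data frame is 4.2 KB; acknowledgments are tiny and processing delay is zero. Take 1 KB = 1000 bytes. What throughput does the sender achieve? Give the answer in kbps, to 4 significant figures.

300.8 kbps

t_tx = L/R = 33600/1330000000 = 2.52632e-05 s.
t_prop = 11000000/197000000 = 0.0558376 s; RTT = 0.111675 s.
Cycle = t_tx + RTT = 0.1117 s.
Throughput = L / cycle = 33600 / 0.1117 = 300.8 kbps.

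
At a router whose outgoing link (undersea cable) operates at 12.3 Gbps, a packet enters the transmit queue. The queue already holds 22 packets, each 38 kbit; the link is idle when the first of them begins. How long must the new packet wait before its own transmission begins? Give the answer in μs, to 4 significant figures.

Each queued packet: L/R = 38000/12300000000 = 3.08943 μs.
22 queued → 67.9675 μs.
Queuing delay = 67.97 μs.

67.97 μs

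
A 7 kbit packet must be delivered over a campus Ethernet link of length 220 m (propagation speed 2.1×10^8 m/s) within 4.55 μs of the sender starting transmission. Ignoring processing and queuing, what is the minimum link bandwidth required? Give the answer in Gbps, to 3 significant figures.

Propagation delay = 220 / 210000000 = 1.04762 μs.
Transmission budget = 4.55 − 1.04762 = 3.50238 μs.
R ≥ L / t_tx = 7000 bits / 3.50238e-06 s = 2.00 Gbps.

2.00 Gbps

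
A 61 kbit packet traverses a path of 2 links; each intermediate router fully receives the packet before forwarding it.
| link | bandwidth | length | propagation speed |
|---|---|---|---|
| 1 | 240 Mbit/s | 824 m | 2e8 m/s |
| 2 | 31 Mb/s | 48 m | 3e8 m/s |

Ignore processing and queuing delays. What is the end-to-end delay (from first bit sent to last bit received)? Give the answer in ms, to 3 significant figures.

2.23 ms

L = 61000 bits.
Transmission delays (L/R per hop): 0.254167, 1.96774 ms; sum = 2.22191 ms.
Propagation delays (d/s per hop): 0.00412, 0.00016 ms; sum = 0.00428 ms.
End-to-end = 2.23 ms.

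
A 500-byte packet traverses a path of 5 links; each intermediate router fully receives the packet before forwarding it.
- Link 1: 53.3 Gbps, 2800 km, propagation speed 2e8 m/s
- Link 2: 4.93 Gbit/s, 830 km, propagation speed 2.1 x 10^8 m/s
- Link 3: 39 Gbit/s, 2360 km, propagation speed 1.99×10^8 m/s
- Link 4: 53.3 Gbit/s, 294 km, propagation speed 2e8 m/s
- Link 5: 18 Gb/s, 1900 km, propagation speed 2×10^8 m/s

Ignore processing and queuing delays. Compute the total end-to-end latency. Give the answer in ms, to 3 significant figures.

L = 500 × 8 = 4000 bits.
Transmission delays (L/R per hop): 7.50469e-05, 0.000811359, 0.000102564, 7.50469e-05, 0.000222222 ms; sum = 0.00128624 ms.
Propagation delays (d/s per hop): 14, 3.95238, 11.8593, 1.47, 9.5 ms; sum = 40.7817 ms.
End-to-end = 40.8 ms.

40.8 ms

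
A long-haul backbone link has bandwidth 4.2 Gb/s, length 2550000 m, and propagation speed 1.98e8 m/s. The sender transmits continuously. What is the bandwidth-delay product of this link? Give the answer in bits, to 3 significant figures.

54100000 bits

Propagation delay = 2550000 / 198000000 = 0.0128788 s.
BDP = R × t_prop = 4200000000 × 0.0128788 = 54090900 bits.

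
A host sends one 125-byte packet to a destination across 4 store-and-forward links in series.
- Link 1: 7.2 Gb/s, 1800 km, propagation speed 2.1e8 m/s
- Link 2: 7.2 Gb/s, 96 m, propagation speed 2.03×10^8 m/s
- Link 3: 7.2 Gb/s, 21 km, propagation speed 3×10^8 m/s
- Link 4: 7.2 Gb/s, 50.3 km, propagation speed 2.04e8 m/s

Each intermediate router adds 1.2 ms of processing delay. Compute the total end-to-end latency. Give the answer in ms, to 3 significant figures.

L = 125 × 8 = 1000 bits.
Transmission delay per hop = L/R = 1000/7200000000 = 0.000138889 ms; 4 hops → 0.000555556 ms.
Propagation delays (d/s per hop): 8.57143, 0.000472906, 0.07, 0.246569 ms; sum = 8.88847 ms.
Processing at 3 router(s): 3 × 1.2 ms = 3.6 ms.
End-to-end = 12.5 ms.

12.5 ms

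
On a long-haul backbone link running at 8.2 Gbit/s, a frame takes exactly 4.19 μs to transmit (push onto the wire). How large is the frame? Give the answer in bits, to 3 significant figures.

34400 bits

L = R × t_tx = 8.2e+09 b/s × 4.19e-06 s = 34358 bits.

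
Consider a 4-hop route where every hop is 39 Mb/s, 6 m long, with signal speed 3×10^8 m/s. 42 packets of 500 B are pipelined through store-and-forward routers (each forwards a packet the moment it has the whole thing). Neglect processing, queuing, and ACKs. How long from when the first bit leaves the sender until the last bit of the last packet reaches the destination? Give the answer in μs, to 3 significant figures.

4620 μs

Per-hop transmission t_tx = L/R = 4000/39000000 = 102.564 μs.
Per-hop propagation t_prop = 6/300000000 = 0.02 μs.
Pipeline fill: first packet needs 4·t_tx to clear all hops; remaining 41 packets each add one t_tx.
Total = (4+42-1)·t_tx + 4·t_prop = 45·102.564 + 4·0.02 = 4620 μs.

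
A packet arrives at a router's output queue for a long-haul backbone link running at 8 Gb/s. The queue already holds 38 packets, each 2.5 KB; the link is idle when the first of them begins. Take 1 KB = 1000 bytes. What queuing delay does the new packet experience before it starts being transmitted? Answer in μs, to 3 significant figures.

95.0 μs

Each queued packet: L/R = 20000/8000000000 = 2.5 μs.
38 queued → 95 μs.
Queuing delay = 95.0 μs.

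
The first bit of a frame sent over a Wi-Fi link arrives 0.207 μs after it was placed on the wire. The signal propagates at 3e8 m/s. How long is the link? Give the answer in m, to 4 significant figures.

62.10 m

d = s × t_prop = 300000000 × 2.07e-07 = 62.10 m.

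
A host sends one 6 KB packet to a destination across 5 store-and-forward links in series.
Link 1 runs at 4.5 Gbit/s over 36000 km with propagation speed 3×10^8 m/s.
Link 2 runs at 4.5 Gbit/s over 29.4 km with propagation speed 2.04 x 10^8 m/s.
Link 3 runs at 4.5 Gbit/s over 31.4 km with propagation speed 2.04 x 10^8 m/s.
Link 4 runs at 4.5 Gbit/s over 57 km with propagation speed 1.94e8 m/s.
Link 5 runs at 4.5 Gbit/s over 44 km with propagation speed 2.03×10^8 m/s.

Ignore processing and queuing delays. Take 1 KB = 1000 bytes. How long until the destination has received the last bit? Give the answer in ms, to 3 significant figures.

121 ms

L = 48000 bits.
Transmission delay per hop = L/R = 48000/4500000000 = 0.0106667 ms; 5 hops → 0.0533333 ms.
Propagation delays (d/s per hop): 120, 0.144118, 0.153922, 0.293814, 0.216749 ms; sum = 120.809 ms.
End-to-end = 121 ms.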